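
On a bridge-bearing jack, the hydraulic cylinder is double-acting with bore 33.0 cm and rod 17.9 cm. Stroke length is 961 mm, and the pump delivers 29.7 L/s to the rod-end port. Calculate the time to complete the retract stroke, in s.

Rod-side annular area A_ann = π/4 × (33.0² − 17.9²) = 603.6 cm^2
Swept volume V = A × L; t = V / Q = A·L / Q

t ≈ 1.95 s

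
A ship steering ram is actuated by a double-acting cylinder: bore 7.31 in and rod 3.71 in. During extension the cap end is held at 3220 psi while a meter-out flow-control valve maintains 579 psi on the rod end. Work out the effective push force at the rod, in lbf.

Cap-side area A_cap = π/4 × (7.31 in)² = 41.97 in^2
Rod-side annular area A_ann = π/4 × (7.31² − 3.71²) = 31.16 in^2
Net thrust = P_cap·A_cap − P_rod·A_ann = 1.351e5 lbf − 18040 lbf

F ≈ 1.17e5 lbf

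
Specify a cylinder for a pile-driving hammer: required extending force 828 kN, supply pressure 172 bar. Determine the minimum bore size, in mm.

D ≈ 248 mm

Extension force acts on the full piston face: F = P × (π/4)D².
D = √(4F / (πP)) = √(4 × 828 kN / (π × 172 bar))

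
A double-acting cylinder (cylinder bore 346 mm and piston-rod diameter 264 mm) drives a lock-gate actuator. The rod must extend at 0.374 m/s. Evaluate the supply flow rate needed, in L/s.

Q ≈ 35.2 L/s

Cap-side area A_cap = π/4 × (346 mm)² = 94020 mm^2
Q = A × v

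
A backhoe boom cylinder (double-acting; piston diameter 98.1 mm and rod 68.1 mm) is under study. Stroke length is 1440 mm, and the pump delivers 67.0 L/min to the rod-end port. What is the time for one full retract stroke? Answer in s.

t ≈ 5.05 s

Rod-side annular area A_ann = π/4 × (98.1² − 68.1²) = 3916 mm^2
Swept volume V = A × L; t = V / Q = A·L / Q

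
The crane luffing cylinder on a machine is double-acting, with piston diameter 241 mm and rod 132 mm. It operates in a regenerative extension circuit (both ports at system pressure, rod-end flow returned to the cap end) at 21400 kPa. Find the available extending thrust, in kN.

F ≈ 293 kN

With equal pressure on both faces, forces on the annular region cancel; the net push is pressure × rod cross-section.
Rod cross-section A_rod = π/4 × (132 mm)² = 13680 mm^2
F = P × A_rod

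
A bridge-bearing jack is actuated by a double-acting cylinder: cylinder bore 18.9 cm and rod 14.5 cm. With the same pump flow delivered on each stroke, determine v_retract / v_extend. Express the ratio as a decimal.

Cap-side area A_cap = π/4 × (18.9 cm)² = 280.6 cm^2
Rod-side annular area A_ann = π/4 × (18.9² − 14.5²) = 115.4 cm^2
For equal Q, v ∝ 1/A, so v_ret/v_ext = A_cap/A_ann.

v_ret/v_ext ≈ 2.43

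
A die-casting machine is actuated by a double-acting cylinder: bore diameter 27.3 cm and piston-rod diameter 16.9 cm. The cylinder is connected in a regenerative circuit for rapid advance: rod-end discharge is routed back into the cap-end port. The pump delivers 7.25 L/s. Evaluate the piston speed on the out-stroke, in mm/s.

In regeneration the rod-end outflow joins the pump flow into the cap end, so the net volume the pump must supply per unit advance equals the rod cross-section area.
Rod cross-section A_rod = π/4 × (16.9 cm)² = 224.3 cm^2
v = Q_pump / A_rod

v ≈ 323 mm/s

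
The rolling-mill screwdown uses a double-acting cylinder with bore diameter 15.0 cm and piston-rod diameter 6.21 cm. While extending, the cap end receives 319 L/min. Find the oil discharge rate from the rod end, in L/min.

Cap-side area A_cap = π/4 × (15.0 cm)² = 176.7 cm^2
Rod-side annular area A_ann = π/4 × (15.0² − 6.21²) = 146.4 cm^2
Piston speed v = Q_in/A_cap; rod-end outflow Q_out = v × A_ann = Q_in × A_ann/A_cap.

Q_out ≈ 264 L/min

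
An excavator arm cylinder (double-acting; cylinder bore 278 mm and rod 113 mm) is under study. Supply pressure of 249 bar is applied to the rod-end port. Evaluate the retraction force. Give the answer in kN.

F ≈ 1260 kN

Rod-side annular area A_ann = π/4 × (278² − 113²) = 50670 mm^2
On retraction the pressure acts on the annular area (bore minus rod).
F = P × A_ann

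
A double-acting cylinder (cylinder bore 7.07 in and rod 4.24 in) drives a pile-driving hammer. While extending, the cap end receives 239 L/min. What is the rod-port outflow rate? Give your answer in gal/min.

Cap-side area A_cap = π/4 × (7.07 in)² = 39.26 in^2
Rod-side annular area A_ann = π/4 × (7.07² − 4.24²) = 25.14 in^2
Piston speed v = Q_in/A_cap; rod-end outflow Q_out = v × A_ann = Q_in × A_ann/A_cap.

Q_out ≈ 40.4 gal/min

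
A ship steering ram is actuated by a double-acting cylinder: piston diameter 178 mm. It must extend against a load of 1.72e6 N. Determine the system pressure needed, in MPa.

Cap-side area A_cap = π/4 × (178 mm)² = 24880 mm^2
P = F / A = 1.72e6 N / A

P ≈ 69.1 MPa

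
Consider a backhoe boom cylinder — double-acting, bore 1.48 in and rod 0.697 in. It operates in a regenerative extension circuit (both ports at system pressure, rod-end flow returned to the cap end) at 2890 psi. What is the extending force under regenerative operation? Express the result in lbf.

With equal pressure on both faces, forces on the annular region cancel; the net push is pressure × rod cross-section.
Rod cross-section A_rod = π/4 × (0.697 in)² = 0.3816 in^2
F = P × A_rod

F ≈ 1100 lbf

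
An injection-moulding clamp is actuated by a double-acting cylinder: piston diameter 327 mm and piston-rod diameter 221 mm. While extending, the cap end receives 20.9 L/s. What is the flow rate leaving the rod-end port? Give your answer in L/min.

Cap-side area A_cap = π/4 × (327 mm)² = 83980 mm^2
Rod-side annular area A_ann = π/4 × (327² − 221²) = 45620 mm^2
Piston speed v = Q_in/A_cap; rod-end outflow Q_out = v × A_ann = Q_in × A_ann/A_cap.

Q_out ≈ 681 L/min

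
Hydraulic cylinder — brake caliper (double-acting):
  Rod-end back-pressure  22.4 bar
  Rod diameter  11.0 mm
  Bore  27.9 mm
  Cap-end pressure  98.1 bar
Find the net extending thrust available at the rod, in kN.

F ≈ 4.84 kN

Cap-side area A_cap = π/4 × (27.9 mm)² = 611.4 mm^2
Rod-side annular area A_ann = π/4 × (27.9² − 11.0²) = 516.3 mm^2
Net thrust = P_cap·A_cap − P_rod·A_ann = 5.997 kN − 1.157 kN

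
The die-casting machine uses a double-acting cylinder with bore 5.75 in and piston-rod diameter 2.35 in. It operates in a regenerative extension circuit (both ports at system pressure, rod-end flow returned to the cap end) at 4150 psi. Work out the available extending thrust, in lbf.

With equal pressure on both faces, forces on the annular region cancel; the net push is pressure × rod cross-section.
Rod cross-section A_rod = π/4 × (2.35 in)² = 4.337 in^2
F = P × A_rod

F ≈ 18000 lbf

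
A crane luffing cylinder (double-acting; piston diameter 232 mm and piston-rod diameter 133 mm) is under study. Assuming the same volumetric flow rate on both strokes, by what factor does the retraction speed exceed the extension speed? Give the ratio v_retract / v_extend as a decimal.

Cap-side area A_cap = π/4 × (232 mm)² = 42270 mm^2
Rod-side annular area A_ann = π/4 × (232² − 133²) = 28380 mm^2
For equal Q, v ∝ 1/A, so v_ret/v_ext = A_cap/A_ann.

v_ret/v_ext ≈ 1.49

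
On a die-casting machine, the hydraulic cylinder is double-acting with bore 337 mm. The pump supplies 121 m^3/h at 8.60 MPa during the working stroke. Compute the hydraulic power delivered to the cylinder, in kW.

W ≈ 289 kW

Hydraulic power = P × Q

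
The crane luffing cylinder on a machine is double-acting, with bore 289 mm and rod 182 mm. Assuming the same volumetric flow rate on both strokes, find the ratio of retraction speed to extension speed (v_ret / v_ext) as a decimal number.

v_ret/v_ext ≈ 1.66

Cap-side area A_cap = π/4 × (289 mm)² = 65600 mm^2
Rod-side annular area A_ann = π/4 × (289² − 182²) = 39580 mm^2
For equal Q, v ∝ 1/A, so v_ret/v_ext = A_cap/A_ann.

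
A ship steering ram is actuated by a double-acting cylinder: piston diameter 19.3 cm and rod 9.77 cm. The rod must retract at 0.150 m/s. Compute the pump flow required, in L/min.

Rod-side annular area A_ann = π/4 × (19.3² − 9.77²) = 217.6 cm^2
Q = A × v

Q ≈ 196 L/min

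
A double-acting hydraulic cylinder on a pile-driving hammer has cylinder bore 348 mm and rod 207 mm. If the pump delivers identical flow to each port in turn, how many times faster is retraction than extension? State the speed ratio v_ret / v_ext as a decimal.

v_ret/v_ext ≈ 1.55

Cap-side area A_cap = π/4 × (348 mm)² = 95110 mm^2
Rod-side annular area A_ann = π/4 × (348² − 207²) = 61460 mm^2
For equal Q, v ∝ 1/A, so v_ret/v_ext = A_cap/A_ann.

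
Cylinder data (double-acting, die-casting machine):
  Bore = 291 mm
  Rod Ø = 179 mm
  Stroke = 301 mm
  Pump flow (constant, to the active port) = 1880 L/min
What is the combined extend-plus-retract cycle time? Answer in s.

Cap-side area A_cap = π/4 × (291 mm)² = 66510 mm^2
Rod-side annular area A_ann = π/4 × (291² − 179²) = 41340 mm^2
t_ext = A_cap·L/Q = 0.6389 s
t_ret = A_ann·L/Q = 0.3972 s
t_cycle = t_ext + t_ret

t ≈ 1.04 s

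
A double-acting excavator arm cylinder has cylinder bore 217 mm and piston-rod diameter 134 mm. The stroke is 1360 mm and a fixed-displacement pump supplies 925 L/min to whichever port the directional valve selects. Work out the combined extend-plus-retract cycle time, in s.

Cap-side area A_cap = π/4 × (217 mm)² = 36980 mm^2
Rod-side annular area A_ann = π/4 × (217² − 134²) = 22880 mm^2
t_ext = A_cap·L/Q = 3.263 s
t_ret = A_ann·L/Q = 2.018 s
t_cycle = t_ext + t_ret

t ≈ 5.28 s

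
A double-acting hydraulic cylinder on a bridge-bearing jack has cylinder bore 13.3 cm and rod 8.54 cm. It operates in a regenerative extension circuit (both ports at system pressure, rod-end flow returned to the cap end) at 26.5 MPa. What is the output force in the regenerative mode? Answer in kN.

With equal pressure on both faces, forces on the annular region cancel; the net push is pressure × rod cross-section.
Rod cross-section A_rod = π/4 × (8.54 cm)² = 57.28 cm^2
F = P × A_rod

F ≈ 152 kN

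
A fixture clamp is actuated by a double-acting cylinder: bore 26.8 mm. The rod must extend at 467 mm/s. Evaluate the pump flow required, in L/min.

Cap-side area A_cap = π/4 × (26.8 mm)² = 564.1 mm^2
Q = A × v

Q ≈ 15.8 L/min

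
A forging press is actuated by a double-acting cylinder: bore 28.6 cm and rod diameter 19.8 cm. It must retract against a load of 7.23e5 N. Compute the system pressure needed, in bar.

Rod-side annular area A_ann = π/4 × (28.6² − 19.8²) = 334.5 cm^2
Retraction: pressure acts on the annular area.
P = F / A = 7.23e5 N / A

P ≈ 216 bar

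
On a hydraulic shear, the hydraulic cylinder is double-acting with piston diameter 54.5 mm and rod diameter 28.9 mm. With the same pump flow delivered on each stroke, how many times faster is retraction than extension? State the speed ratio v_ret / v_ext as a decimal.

Cap-side area A_cap = π/4 × (54.5 mm)² = 2333 mm^2
Rod-side annular area A_ann = π/4 × (54.5² − 28.9²) = 1677 mm^2
For equal Q, v ∝ 1/A, so v_ret/v_ext = A_cap/A_ann.

v_ret/v_ext ≈ 1.39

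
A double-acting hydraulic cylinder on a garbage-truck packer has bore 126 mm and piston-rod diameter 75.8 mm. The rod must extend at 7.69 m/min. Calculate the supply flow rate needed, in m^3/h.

Q ≈ 5.75 m^3/h

Cap-side area A_cap = π/4 × (126 mm)² = 12470 mm^2
Q = A × v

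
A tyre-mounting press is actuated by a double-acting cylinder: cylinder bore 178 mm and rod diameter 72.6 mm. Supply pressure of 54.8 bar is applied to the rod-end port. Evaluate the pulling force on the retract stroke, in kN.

Rod-side annular area A_ann = π/4 × (178² − 72.6²) = 20740 mm^2
On retraction the pressure acts on the annular area (bore minus rod).
F = P × A_ann

F ≈ 114 kN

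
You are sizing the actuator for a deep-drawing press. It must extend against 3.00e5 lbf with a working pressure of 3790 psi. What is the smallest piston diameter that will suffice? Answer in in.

Extension force acts on the full piston face: F = P × (π/4)D².
D = √(4F / (πP)) = √(4 × 3.00e5 lbf / (π × 3790 psi))

D ≈ 10.0 in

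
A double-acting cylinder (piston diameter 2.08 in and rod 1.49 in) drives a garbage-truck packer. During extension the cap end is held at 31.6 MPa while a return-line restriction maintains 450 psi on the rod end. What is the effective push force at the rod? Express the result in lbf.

F ≈ 14800 lbf

Cap-side area A_cap = π/4 × (2.08 in)² = 3.398 in^2
Rod-side annular area A_ann = π/4 × (2.08² − 1.49²) = 1.654 in^2
Net thrust = P_cap·A_cap − P_rod·A_ann = 15570 lbf − 744.4 lbf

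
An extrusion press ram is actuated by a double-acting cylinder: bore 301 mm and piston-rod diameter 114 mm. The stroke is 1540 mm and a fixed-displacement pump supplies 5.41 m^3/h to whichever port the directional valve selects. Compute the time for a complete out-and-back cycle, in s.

t ≈ 135 s

Cap-side area A_cap = π/4 × (301 mm)² = 71160 mm^2
Rod-side annular area A_ann = π/4 × (301² − 114²) = 60950 mm^2
t_ext = A_cap·L/Q = 72.92 s
t_ret = A_ann·L/Q = 62.46 s
t_cycle = t_ext + t_ret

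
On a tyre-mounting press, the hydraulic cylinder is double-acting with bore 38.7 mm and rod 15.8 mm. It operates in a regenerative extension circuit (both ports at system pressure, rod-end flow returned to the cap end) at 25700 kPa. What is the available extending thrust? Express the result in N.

F ≈ 5040 N

With equal pressure on both faces, forces on the annular region cancel; the net push is pressure × rod cross-section.
Rod cross-section A_rod = π/4 × (15.8 mm)² = 196.1 mm^2
F = P × A_rod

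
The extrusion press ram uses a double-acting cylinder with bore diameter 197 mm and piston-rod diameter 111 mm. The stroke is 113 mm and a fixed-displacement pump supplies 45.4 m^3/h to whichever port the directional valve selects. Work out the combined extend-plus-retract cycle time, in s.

t ≈ 0.460 s

Cap-side area A_cap = π/4 × (197 mm)² = 30480 mm^2
Rod-side annular area A_ann = π/4 × (197² − 111²) = 20800 mm^2
t_ext = A_cap·L/Q = 0.2731 s
t_ret = A_ann·L/Q = 0.1864 s
t_cycle = t_ext + t_ret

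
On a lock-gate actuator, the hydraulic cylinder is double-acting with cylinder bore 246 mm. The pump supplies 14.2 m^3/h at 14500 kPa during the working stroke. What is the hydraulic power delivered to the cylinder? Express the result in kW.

Hydraulic power = P × Q

W ≈ 57.2 kW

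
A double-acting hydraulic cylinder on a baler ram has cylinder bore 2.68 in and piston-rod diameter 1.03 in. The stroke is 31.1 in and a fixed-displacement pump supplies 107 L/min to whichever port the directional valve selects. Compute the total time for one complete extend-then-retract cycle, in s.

t ≈ 2.99 s

Cap-side area A_cap = π/4 × (2.68 in)² = 5.641 in^2
Rod-side annular area A_ann = π/4 × (2.68² − 1.03²) = 4.808 in^2
t_ext = A_cap·L/Q = 1.612 s
t_ret = A_ann·L/Q = 1.374 s
t_cycle = t_ext + t_ret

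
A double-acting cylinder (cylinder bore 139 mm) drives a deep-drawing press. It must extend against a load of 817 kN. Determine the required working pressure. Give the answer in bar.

P ≈ 538 bar

Cap-side area A_cap = π/4 × (139 mm)² = 15170 mm^2
P = F / A = 817 kN / A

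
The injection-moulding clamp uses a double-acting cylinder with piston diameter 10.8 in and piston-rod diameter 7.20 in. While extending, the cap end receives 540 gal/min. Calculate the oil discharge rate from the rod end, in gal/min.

Cap-side area A_cap = π/4 × (10.8 in)² = 91.61 in^2
Rod-side annular area A_ann = π/4 × (10.8² − 7.20²) = 50.89 in^2
Piston speed v = Q_in/A_cap; rod-end outflow Q_out = v × A_ann = Q_in × A_ann/A_cap.

Q_out ≈ 300 gal/min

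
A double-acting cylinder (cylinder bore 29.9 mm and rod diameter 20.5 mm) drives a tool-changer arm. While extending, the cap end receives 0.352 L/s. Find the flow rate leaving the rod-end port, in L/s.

Q_out ≈ 0.187 L/s

Cap-side area A_cap = π/4 × (29.9 mm)² = 702.2 mm^2
Rod-side annular area A_ann = π/4 × (29.9² − 20.5²) = 372.1 mm^2
Piston speed v = Q_in/A_cap; rod-end outflow Q_out = v × A_ann = Q_in × A_ann/A_cap.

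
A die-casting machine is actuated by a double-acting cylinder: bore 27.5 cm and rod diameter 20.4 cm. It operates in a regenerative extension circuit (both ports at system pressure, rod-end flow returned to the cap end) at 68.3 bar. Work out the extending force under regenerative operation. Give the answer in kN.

F ≈ 223 kN

With equal pressure on both faces, forces on the annular region cancel; the net push is pressure × rod cross-section.
Rod cross-section A_rod = π/4 × (20.4 cm)² = 326.9 cm^2
F = P × A_rod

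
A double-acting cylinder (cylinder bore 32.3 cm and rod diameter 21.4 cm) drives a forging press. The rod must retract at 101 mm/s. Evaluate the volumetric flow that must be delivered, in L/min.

Q ≈ 279 L/min

Rod-side annular area A_ann = π/4 × (32.3² − 21.4²) = 459.7 cm^2
Q = A × v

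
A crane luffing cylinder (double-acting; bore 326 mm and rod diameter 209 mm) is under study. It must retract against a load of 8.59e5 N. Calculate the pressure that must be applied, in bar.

P ≈ 175 bar

Rod-side annular area A_ann = π/4 × (326² − 209²) = 49160 mm^2
Retraction: pressure acts on the annular area.
P = F / A = 8.59e5 N / A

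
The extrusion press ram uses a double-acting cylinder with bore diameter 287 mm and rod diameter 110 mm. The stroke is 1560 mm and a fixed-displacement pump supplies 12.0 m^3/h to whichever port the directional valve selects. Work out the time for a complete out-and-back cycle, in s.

t ≈ 56.1 s

Cap-side area A_cap = π/4 × (287 mm)² = 64690 mm^2
Rod-side annular area A_ann = π/4 × (287² − 110²) = 55190 mm^2
t_ext = A_cap·L/Q = 30.28 s
t_ret = A_ann·L/Q = 25.83 s
t_cycle = t_ext + t_ret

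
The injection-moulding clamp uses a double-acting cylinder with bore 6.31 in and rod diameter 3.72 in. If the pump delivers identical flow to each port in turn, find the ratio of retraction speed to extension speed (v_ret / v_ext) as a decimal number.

Cap-side area A_cap = π/4 × (6.31 in)² = 31.27 in^2
Rod-side annular area A_ann = π/4 × (6.31² − 3.72²) = 20.40 in^2
For equal Q, v ∝ 1/A, so v_ret/v_ext = A_cap/A_ann.

v_ret/v_ext ≈ 1.53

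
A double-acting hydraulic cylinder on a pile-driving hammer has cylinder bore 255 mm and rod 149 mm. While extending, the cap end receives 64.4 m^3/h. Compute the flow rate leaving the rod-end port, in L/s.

Cap-side area A_cap = π/4 × (255 mm)² = 51070 mm^2
Rod-side annular area A_ann = π/4 × (255² − 149²) = 33630 mm^2
Piston speed v = Q_in/A_cap; rod-end outflow Q_out = v × A_ann = Q_in × A_ann/A_cap.

Q_out ≈ 11.8 L/s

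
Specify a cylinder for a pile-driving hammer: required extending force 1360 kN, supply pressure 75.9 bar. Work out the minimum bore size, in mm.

D ≈ 478 mm

Extension force acts on the full piston face: F = P × (π/4)D².
D = √(4F / (πP)) = √(4 × 1360 kN / (π × 75.9 bar))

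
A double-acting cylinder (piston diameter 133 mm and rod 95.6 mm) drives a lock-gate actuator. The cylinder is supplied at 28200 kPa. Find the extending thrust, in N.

F ≈ 3.92e5 N

Cap-side area A_cap = π/4 × (133 mm)² = 13890 mm^2
F = P × A_cap = 28200 kPa × A_cap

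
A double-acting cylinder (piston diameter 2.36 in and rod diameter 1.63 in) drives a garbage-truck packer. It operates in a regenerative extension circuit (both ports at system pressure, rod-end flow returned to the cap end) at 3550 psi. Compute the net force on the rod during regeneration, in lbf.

F ≈ 7410 lbf

With equal pressure on both faces, forces on the annular region cancel; the net push is pressure × rod cross-section.
Rod cross-section A_rod = π/4 × (1.63 in)² = 2.087 in^2
F = P × A_rod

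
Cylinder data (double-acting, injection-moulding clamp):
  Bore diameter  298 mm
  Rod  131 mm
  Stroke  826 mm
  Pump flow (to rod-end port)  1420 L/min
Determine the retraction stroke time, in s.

t ≈ 1.96 s

Rod-side annular area A_ann = π/4 × (298² − 131²) = 56270 mm^2
Swept volume V = A × L; t = V / Q = A·L / Q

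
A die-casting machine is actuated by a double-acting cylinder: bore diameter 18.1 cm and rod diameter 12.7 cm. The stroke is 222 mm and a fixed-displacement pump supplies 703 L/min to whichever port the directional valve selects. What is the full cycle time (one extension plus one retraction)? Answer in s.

t ≈ 0.735 s

Cap-side area A_cap = π/4 × (18.1 cm)² = 257.3 cm^2
Rod-side annular area A_ann = π/4 × (18.1² − 12.7²) = 130.6 cm^2
t_ext = A_cap·L/Q = 0.4875 s
t_ret = A_ann·L/Q = 0.2475 s
t_cycle = t_ext + t_ret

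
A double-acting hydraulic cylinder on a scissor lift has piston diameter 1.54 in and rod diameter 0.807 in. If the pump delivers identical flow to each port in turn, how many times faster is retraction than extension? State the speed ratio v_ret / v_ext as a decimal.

v_ret/v_ext ≈ 1.38

Cap-side area A_cap = π/4 × (1.54 in)² = 1.863 in^2
Rod-side annular area A_ann = π/4 × (1.54² − 0.807²) = 1.351 in^2
For equal Q, v ∝ 1/A, so v_ret/v_ext = A_cap/A_ann.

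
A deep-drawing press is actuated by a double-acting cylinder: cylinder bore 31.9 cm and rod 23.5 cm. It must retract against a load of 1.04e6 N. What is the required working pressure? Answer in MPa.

Rod-side annular area A_ann = π/4 × (31.9² − 23.5²) = 365.5 cm^2
Retraction: pressure acts on the annular area.
P = F / A = 1.04e6 N / A

P ≈ 28.5 MPa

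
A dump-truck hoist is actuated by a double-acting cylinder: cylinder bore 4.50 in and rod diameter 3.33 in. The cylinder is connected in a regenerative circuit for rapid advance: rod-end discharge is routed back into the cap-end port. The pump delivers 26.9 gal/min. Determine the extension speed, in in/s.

In regeneration the rod-end outflow joins the pump flow into the cap end, so the net volume the pump must supply per unit advance equals the rod cross-section area.
Rod cross-section A_rod = π/4 × (3.33 in)² = 8.709 in^2
v = Q_pump / A_rod

v ≈ 11.9 in/s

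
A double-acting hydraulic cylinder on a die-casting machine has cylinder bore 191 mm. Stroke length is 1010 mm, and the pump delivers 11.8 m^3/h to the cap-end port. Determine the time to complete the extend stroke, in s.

t ≈ 8.83 s

Cap-side area A_cap = π/4 × (191 mm)² = 28650 mm^2
Swept volume V = A × L; t = V / Q = A·L / Q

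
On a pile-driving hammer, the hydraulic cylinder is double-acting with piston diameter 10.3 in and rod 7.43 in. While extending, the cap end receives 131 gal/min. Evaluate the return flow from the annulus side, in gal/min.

Q_out ≈ 62.8 gal/min

Cap-side area A_cap = π/4 × (10.3 in)² = 83.32 in^2
Rod-side annular area A_ann = π/4 × (10.3² − 7.43²) = 39.97 in^2
Piston speed v = Q_in/A_cap; rod-end outflow Q_out = v × A_ann = Q_in × A_ann/A_cap.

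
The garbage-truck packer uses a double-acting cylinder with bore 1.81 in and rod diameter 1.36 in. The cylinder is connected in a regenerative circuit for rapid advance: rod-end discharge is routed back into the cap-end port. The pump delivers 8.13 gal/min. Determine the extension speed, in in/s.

v ≈ 21.5 in/s

In regeneration the rod-end outflow joins the pump flow into the cap end, so the net volume the pump must supply per unit advance equals the rod cross-section area.
Rod cross-section A_rod = π/4 × (1.36 in)² = 1.453 in^2
v = Q_pump / A_rod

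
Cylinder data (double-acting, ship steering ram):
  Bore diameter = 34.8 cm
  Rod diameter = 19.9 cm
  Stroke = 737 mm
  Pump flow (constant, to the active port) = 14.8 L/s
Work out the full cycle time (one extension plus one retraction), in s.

t ≈ 7.92 s

Cap-side area A_cap = π/4 × (34.8 cm)² = 951.1 cm^2
Rod-side annular area A_ann = π/4 × (34.8² − 19.9²) = 640.1 cm^2
t_ext = A_cap·L/Q = 4.736 s
t_ret = A_ann·L/Q = 3.188 s
t_cycle = t_ext + t_ret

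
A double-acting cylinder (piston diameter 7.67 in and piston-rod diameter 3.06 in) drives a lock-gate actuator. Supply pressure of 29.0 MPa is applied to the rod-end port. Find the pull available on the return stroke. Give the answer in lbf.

F ≈ 1.63e5 lbf

Rod-side annular area A_ann = π/4 × (7.67² − 3.06²) = 38.85 in^2
On retraction the pressure acts on the annular area (bore minus rod).
F = P × A_ann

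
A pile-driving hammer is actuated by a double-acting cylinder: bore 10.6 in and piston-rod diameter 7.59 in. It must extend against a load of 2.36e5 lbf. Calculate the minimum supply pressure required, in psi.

Cap-side area A_cap = π/4 × (10.6 in)² = 88.25 in^2
P = F / A = 2.36e5 lbf / A

P ≈ 2670 psi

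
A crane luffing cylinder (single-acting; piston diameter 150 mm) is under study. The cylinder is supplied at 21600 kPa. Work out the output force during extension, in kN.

F ≈ 382 kN

Cap-side area A_cap = π/4 × (150 mm)² = 17670 mm^2
F = P × A_cap = 21600 kPa × A_cap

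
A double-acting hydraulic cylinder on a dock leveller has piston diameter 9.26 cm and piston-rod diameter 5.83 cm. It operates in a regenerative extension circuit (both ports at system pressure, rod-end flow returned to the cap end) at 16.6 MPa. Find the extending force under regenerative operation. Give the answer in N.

F ≈ 44300 N

With equal pressure on both faces, forces on the annular region cancel; the net push is pressure × rod cross-section.
Rod cross-section A_rod = π/4 × (5.83 cm)² = 26.69 cm^2
F = P × A_rod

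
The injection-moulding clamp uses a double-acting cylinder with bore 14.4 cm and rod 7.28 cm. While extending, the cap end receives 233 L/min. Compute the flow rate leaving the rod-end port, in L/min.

Cap-side area A_cap = π/4 × (14.4 cm)² = 162.9 cm^2
Rod-side annular area A_ann = π/4 × (14.4² − 7.28²) = 121.2 cm^2
Piston speed v = Q_in/A_cap; rod-end outflow Q_out = v × A_ann = Q_in × A_ann/A_cap.

Q_out ≈ 173 L/min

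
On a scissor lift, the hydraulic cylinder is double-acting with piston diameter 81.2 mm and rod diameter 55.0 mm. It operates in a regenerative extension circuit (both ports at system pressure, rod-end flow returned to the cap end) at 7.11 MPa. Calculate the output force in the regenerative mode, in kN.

F ≈ 16.9 kN

With equal pressure on both faces, forces on the annular region cancel; the net push is pressure × rod cross-section.
Rod cross-section A_rod = π/4 × (55.0 mm)² = 2376 mm^2
F = P × A_rod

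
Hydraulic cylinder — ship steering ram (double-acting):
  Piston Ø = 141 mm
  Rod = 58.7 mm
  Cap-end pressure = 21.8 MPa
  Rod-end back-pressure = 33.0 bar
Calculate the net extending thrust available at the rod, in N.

Cap-side area A_cap = π/4 × (141 mm)² = 15610 mm^2
Rod-side annular area A_ann = π/4 × (141² − 58.7²) = 12910 mm^2
Net thrust = P_cap·A_cap − P_rod·A_ann = 3.404e5 N − 42600 N

F ≈ 2.98e5 N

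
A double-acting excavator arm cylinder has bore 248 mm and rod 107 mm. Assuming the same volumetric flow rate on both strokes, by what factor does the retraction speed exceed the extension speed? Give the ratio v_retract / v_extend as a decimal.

v_ret/v_ext ≈ 1.23

Cap-side area A_cap = π/4 × (248 mm)² = 48310 mm^2
Rod-side annular area A_ann = π/4 × (248² − 107²) = 39310 mm^2
For equal Q, v ∝ 1/A, so v_ret/v_ext = A_cap/A_ann.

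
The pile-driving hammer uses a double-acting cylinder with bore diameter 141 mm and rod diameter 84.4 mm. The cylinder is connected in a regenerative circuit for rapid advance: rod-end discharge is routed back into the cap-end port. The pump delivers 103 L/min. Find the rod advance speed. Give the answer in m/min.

In regeneration the rod-end outflow joins the pump flow into the cap end, so the net volume the pump must supply per unit advance equals the rod cross-section area.
Rod cross-section A_rod = π/4 × (84.4 mm)² = 5595 mm^2
v = Q_pump / A_rod

v ≈ 18.4 m/min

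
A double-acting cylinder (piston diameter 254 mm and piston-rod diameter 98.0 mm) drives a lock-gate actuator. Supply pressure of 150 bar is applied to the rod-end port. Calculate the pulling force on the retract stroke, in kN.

Rod-side annular area A_ann = π/4 × (254² − 98.0²) = 43130 mm^2
On retraction the pressure acts on the annular area (bore minus rod).
F = P × A_ann

F ≈ 647 kN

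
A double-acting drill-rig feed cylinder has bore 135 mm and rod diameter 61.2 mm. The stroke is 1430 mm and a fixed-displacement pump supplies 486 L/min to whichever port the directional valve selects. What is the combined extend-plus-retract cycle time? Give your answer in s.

t ≈ 4.53 s

Cap-side area A_cap = π/4 × (135 mm)² = 14310 mm^2
Rod-side annular area A_ann = π/4 × (135² − 61.2²) = 11370 mm^2
t_ext = A_cap·L/Q = 2.527 s
t_ret = A_ann·L/Q = 2.008 s
t_cycle = t_ext + t_ret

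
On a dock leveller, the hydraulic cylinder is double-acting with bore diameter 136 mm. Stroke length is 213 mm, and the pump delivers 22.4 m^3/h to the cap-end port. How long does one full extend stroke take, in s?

Cap-side area A_cap = π/4 × (136 mm)² = 14530 mm^2
Swept volume V = A × L; t = V / Q = A·L / Q

t ≈ 0.497 s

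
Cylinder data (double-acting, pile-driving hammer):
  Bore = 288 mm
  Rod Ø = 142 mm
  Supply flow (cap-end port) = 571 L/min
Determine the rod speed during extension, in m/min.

Cap-side area A_cap = π/4 × (288 mm)² = 65140 mm^2
v = Q / A

v ≈ 8.77 m/min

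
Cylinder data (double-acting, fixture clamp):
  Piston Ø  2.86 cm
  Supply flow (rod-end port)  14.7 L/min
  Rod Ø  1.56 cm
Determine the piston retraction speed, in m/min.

v ≈ 32.6 m/min

Rod-side annular area A_ann = π/4 × (2.86² − 1.56²) = 4.513 cm^2
Flow into the rod-end port fills the annular volume.
v = Q / A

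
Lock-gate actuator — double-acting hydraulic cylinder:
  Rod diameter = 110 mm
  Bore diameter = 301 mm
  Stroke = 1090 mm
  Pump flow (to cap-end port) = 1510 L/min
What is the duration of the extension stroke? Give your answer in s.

t ≈ 3.08 s

Cap-side area A_cap = π/4 × (301 mm)² = 71160 mm^2
Swept volume V = A × L; t = V / Q = A·L / Q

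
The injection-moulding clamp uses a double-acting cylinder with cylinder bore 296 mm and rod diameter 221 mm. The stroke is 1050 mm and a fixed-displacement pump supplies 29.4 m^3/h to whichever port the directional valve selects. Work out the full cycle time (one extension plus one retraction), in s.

Cap-side area A_cap = π/4 × (296 mm)² = 68810 mm^2
Rod-side annular area A_ann = π/4 × (296² − 221²) = 30450 mm^2
t_ext = A_cap·L/Q = 8.847 s
t_ret = A_ann·L/Q = 3.915 s
t_cycle = t_ext + t_ret

t ≈ 12.8 s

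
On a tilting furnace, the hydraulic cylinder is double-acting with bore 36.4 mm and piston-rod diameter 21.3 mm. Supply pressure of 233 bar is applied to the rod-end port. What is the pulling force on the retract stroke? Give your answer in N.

Rod-side annular area A_ann = π/4 × (36.4² − 21.3²) = 684.3 mm^2
On retraction the pressure acts on the annular area (bore minus rod).
F = P × A_ann

F ≈ 15900 N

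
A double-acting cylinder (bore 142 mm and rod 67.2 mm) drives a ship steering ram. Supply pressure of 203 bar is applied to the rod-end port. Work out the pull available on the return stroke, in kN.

F ≈ 249 kN

Rod-side annular area A_ann = π/4 × (142² − 67.2²) = 12290 mm^2
On retraction the pressure acts on the annular area (bore minus rod).
F = P × A_ann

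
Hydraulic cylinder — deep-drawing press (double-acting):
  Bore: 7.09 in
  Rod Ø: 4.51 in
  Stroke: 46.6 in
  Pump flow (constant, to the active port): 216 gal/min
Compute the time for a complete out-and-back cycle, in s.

Cap-side area A_cap = π/4 × (7.09 in)² = 39.48 in^2
Rod-side annular area A_ann = π/4 × (7.09² − 4.51²) = 23.51 in^2
t_ext = A_cap·L/Q = 2.212 s
t_ret = A_ann·L/Q = 1.317 s
t_cycle = t_ext + t_ret

t ≈ 3.53 s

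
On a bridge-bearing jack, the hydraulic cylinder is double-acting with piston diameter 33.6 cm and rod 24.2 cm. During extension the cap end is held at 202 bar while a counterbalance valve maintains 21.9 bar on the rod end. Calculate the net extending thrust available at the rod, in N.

F ≈ 1.70e6 N

Cap-side area A_cap = π/4 × (33.6 cm)² = 886.7 cm^2
Rod-side annular area A_ann = π/4 × (33.6² − 24.2²) = 426.7 cm^2
Net thrust = P_cap·A_cap − P_rod·A_ann = 1.791e6 N − 93450 N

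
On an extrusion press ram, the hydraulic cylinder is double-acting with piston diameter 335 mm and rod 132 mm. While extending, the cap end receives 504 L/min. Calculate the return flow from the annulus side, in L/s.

Cap-side area A_cap = π/4 × (335 mm)² = 88140 mm^2
Rod-side annular area A_ann = π/4 × (335² − 132²) = 74460 mm^2
Piston speed v = Q_in/A_cap; rod-end outflow Q_out = v × A_ann = Q_in × A_ann/A_cap.

Q_out ≈ 7.10 L/s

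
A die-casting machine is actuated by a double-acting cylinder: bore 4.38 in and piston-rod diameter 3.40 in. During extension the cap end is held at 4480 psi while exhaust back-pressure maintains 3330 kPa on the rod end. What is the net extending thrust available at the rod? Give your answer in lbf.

F ≈ 64600 lbf

Cap-side area A_cap = π/4 × (4.38 in)² = 15.07 in^2
Rod-side annular area A_ann = π/4 × (4.38² − 3.40²) = 5.988 in^2
Net thrust = P_cap·A_cap − P_rod·A_ann = 67500 lbf − 2892 lbf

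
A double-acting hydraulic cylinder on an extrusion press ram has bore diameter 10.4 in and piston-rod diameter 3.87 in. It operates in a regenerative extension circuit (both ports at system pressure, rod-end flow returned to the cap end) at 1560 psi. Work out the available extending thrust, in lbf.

F ≈ 18400 lbf

With equal pressure on both faces, forces on the annular region cancel; the net push is pressure × rod cross-section.
Rod cross-section A_rod = π/4 × (3.87 in)² = 11.76 in^2
F = P × A_rod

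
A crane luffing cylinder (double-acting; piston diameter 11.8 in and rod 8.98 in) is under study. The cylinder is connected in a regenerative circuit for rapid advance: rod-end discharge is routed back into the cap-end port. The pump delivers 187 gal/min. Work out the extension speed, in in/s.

v ≈ 11.4 in/s

In regeneration the rod-end outflow joins the pump flow into the cap end, so the net volume the pump must supply per unit advance equals the rod cross-section area.
Rod cross-section A_rod = π/4 × (8.98 in)² = 63.33 in^2
v = Q_pump / A_rod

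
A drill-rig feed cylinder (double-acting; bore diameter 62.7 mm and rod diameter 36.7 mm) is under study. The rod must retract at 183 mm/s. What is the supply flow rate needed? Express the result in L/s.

Q ≈ 0.371 L/s

Rod-side annular area A_ann = π/4 × (62.7² − 36.7²) = 2030 mm^2
Q = A × v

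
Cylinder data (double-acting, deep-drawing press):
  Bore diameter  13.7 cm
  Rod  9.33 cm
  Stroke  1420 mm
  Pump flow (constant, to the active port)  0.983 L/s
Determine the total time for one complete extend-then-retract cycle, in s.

t ≈ 32.7 s

Cap-side area A_cap = π/4 × (13.7 cm)² = 147.4 cm^2
Rod-side annular area A_ann = π/4 × (13.7² − 9.33²) = 79.04 cm^2
t_ext = A_cap·L/Q = 21.29 s
t_ret = A_ann·L/Q = 11.42 s
t_cycle = t_ext + t_ret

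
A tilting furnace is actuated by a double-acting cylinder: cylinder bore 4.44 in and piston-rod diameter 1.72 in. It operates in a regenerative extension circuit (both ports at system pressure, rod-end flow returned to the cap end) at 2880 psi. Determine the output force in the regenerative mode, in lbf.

With equal pressure on both faces, forces on the annular region cancel; the net push is pressure × rod cross-section.
Rod cross-section A_rod = π/4 × (1.72 in)² = 2.324 in^2
F = P × A_rod

F ≈ 6690 lbf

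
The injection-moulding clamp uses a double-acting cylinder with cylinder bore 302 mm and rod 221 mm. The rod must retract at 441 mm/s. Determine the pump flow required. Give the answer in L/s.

Q ≈ 14.7 L/s

Rod-side annular area A_ann = π/4 × (302² − 221²) = 33270 mm^2
Q = A × v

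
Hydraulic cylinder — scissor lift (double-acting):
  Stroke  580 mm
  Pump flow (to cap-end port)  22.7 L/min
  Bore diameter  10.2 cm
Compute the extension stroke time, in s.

Cap-side area A_cap = π/4 × (10.2 cm)² = 81.71 cm^2
Swept volume V = A × L; t = V / Q = A·L / Q

t ≈ 12.5 s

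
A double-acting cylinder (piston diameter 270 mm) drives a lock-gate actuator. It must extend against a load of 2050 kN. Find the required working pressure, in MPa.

Cap-side area A_cap = π/4 × (270 mm)² = 57260 mm^2
P = F / A = 2050 kN / A

P ≈ 35.8 MPa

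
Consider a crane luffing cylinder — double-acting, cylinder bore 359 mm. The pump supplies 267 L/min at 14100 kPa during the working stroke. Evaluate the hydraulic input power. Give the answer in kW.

W ≈ 62.7 kW

Hydraulic power = P × Q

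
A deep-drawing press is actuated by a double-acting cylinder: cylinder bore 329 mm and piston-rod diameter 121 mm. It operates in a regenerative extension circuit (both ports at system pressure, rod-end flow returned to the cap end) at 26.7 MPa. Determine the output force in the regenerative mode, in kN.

F ≈ 307 kN

With equal pressure on both faces, forces on the annular region cancel; the net push is pressure × rod cross-section.
Rod cross-section A_rod = π/4 × (121 mm)² = 11500 mm^2
F = P × A_rod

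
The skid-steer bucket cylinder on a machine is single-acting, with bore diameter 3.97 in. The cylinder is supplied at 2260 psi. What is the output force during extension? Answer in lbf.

F ≈ 28000 lbf

Cap-side area A_cap = π/4 × (3.97 in)² = 12.38 in^2
F = P × A_cap = 2260 psi × A_cap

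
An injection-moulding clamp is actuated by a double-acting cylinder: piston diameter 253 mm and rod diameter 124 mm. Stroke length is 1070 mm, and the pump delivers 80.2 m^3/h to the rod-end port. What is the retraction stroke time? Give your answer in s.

Rod-side annular area A_ann = π/4 × (253² − 124²) = 38200 mm^2
Swept volume V = A × L; t = V / Q = A·L / Q

t ≈ 1.83 s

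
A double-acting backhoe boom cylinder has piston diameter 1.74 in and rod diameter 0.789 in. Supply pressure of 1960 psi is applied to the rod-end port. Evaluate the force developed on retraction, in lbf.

Rod-side annular area A_ann = π/4 × (1.74² − 0.789²) = 1.889 in^2
On retraction the pressure acts on the annular area (bore minus rod).
F = P × A_ann

F ≈ 3700 lbf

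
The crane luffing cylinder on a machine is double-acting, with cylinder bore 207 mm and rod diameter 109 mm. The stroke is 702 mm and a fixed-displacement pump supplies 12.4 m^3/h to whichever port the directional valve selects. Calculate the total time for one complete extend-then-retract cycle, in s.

t ≈ 11.8 s

Cap-side area A_cap = π/4 × (207 mm)² = 33650 mm^2
Rod-side annular area A_ann = π/4 × (207² − 109²) = 24320 mm^2
t_ext = A_cap·L/Q = 6.859 s
t_ret = A_ann·L/Q = 4.957 s
t_cycle = t_ext + t_ret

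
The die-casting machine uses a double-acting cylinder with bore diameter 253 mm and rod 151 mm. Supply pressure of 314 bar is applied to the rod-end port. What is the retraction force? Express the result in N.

Rod-side annular area A_ann = π/4 × (253² − 151²) = 32360 mm^2
On retraction the pressure acts on the annular area (bore minus rod).
F = P × A_ann

F ≈ 1.02e6 N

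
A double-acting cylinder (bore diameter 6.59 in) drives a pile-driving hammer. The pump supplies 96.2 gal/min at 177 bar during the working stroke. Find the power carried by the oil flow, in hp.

W ≈ 144 hp

Hydraulic power = P × Q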